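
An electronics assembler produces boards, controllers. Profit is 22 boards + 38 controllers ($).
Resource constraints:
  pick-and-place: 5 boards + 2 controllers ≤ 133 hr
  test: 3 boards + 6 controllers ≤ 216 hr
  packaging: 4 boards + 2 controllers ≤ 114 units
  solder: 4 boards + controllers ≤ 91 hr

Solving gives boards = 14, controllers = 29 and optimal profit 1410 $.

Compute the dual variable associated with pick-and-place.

0

Binding: test and packaging. Non-binding: pick-and-place (5 unused), solder (6 unused).
Since pick-and-place, solder are not tight, their duals are 0.
From A_Bᵀ y = c: 3·y_test + 4·y_packaging = 22; 6·y_test + 2·y_packaging = 38.
→ y_test = 6 and y_packaging = 1.
Shadow price of pick-and-place = 0.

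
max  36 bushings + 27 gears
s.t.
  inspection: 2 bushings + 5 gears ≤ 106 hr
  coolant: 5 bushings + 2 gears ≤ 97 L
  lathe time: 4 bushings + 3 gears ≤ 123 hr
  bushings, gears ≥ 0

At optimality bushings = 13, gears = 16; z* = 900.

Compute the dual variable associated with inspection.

3

At the optimum: inspection uses 106 of 106 (binding); coolant uses 97 of 97 (binding); lathe time uses 100 of 123 (slack = 23).
By complementary slackness, y = 0 for the non-binding constraint.
The binding rows give the dual system: 2·y_inspection + 5·y_coolant = 36 and 5·y_inspection + 2·y_coolant = 27.
→ y_inspection = 3 and y_coolant = 6.
Shadow price of inspection = 3.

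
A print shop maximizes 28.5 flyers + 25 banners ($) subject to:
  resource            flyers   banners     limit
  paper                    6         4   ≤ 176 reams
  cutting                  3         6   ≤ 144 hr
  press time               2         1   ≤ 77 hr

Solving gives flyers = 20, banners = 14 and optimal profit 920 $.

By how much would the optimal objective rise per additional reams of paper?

Binding: paper and cutting. Non-binding: press time (23 unused).
Slack constraints have shadow price 0 (complementary slackness).
The binding rows give the dual system: 6·y_paper + 3·y_cutting = 28.5 and 4·y_paper + 6·y_cutting = 25.
Solving: y_paper = 4, y_cutting = 1.5.
Shadow price of paper = 4.

4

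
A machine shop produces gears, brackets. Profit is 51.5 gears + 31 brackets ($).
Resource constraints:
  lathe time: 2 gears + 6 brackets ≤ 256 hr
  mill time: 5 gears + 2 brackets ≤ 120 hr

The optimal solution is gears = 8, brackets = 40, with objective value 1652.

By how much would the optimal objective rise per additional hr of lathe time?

2

At the optimum: lathe time uses 256 of 256 (binding); mill time uses 120 of 120 (binding).
The binding rows give the dual system: 2·y_lathe time + 5·y_mill time = 51.5 and 6·y_lathe time + 2·y_mill time = 31.
This yields shadow prices y_lathe time = 2, y_mill time = 9.5.
Shadow price of lathe time = 2.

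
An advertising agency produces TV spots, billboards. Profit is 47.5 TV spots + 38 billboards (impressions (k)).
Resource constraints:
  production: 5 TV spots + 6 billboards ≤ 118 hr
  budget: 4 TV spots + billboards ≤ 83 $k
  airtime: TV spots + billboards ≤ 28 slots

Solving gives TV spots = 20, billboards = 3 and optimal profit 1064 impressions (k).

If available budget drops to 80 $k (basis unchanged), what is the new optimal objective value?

At the optimum: production uses 118 of 118 (binding); budget uses 83 of 83 (binding); airtime uses 23 of 28 (slack = 5).
Since airtime is not tight, its dual is 0.
The binding rows give the dual system: 5·y_production + 4·y_budget = 47.5 and 6·y_production + 1·y_budget = 38.
Solving: y_production = 5.5, y_budget = 5.
Δz = y_budget·Δb = 5 × (-3) = -15, so new z* = 1064 − 15 = 1049.

1049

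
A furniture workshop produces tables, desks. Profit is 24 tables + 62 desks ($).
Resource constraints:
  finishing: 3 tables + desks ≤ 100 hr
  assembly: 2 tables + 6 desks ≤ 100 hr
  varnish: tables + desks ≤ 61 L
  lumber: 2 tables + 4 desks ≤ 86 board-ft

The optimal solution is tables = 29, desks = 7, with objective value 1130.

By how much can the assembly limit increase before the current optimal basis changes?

29

Binding constraints: assembly, lumber. The basis is B = [[2,6],[2,4]] with det -4.
Per unit increase in assembly, x* moves by d = (-1, 0.5).
The basis stays optimal until tables reaches 0; allowable increase = 29 hr.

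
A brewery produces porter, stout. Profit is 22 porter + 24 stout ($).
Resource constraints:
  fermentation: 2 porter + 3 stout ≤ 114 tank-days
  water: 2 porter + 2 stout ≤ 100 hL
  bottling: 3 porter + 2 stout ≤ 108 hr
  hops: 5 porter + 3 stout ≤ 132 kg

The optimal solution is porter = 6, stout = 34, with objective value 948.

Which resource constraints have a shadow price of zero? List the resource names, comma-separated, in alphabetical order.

fermentation: 114/114 (binding)
water: 80/100 (slack 20)
bottling: 86/108 (slack 22)
hops: 132/132 (binding)
By complementary slackness, a constraint with positive slack has shadow price 0 → bottling, water.

bottling, water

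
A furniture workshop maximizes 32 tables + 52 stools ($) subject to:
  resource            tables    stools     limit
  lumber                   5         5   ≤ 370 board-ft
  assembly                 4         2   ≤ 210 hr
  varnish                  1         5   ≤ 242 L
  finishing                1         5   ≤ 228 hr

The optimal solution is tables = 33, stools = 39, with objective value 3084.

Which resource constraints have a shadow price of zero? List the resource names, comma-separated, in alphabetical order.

lumber: 360/370 (slack 10)
assembly: 210/210 (binding)
varnish: 228/242 (slack 14)
finishing: 228/228 (binding)
By complementary slackness, a constraint with positive slack has shadow price 0 → lumber, varnish.

lumber, varnish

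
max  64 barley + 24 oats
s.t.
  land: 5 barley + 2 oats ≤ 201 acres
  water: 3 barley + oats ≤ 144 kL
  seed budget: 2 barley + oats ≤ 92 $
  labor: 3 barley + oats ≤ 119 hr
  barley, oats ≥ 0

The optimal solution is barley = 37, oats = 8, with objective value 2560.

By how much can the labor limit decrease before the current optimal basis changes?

10

Binding constraints: land, labor. The basis is B = [[5,2],[3,1]] with det -1.
Per unit decrease in labor, x* moves by d = (-2, 5).
The basis stays optimal until seed budget becomes binding; allowable decrease = 10 hr.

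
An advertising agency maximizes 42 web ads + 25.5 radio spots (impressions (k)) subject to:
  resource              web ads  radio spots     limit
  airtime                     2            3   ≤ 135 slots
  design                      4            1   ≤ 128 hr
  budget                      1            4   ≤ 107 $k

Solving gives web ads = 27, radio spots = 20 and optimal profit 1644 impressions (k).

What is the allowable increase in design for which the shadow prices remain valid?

63

Binding constraints: design, budget. The basis is B = [[4,1],[1,4]] with det 15.
Per unit increase in design, x* moves by d = (0.2667, -0.0667).
The basis stays optimal until airtime becomes binding; allowable increase = 63 hr.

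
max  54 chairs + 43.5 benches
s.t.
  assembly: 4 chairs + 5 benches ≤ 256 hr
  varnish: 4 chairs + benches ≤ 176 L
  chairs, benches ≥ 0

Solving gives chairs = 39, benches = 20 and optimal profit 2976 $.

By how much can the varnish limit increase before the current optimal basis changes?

80

Binding constraints: assembly, varnish. The basis is B = [[4,5],[4,1]] with det -16.
Per unit increase in varnish, x* moves by d = (0.3125, -0.25).
The basis stays optimal until benches reaches 0; allowable increase = 80 L.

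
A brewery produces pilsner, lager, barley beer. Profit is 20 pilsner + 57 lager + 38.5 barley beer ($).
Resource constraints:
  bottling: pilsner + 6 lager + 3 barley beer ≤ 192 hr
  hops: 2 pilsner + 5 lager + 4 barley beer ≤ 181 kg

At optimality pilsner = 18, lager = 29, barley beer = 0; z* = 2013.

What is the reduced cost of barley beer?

-3.5

At the optimum: bottling uses 192 of 192 (binding); hops uses 181 of 181 (binding).
Dual feasibility on the basic columns requires 1·y_bottling + 2·y_hops = 20, 6·y_bottling + 5·y_hops = 57.
Solving: y_bottling = 2, y_hops = 9.
Reduced cost of barley beer: c₃ − yᵀa₃ = 38.5 − (2·3 + 9·4) = 38.5 − 42 = -3.5.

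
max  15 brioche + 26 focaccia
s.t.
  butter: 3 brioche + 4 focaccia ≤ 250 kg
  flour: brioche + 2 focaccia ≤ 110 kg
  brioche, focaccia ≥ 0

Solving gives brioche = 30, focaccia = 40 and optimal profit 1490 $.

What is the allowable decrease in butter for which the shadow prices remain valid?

30

Binding constraints: butter, flour. The basis is B = [[3,4],[1,2]] with det 2.
Per unit decrease in butter, x* moves by d = (-1, 0.5).
The basis stays optimal until brioche reaches 0; allowable decrease = 30 kg.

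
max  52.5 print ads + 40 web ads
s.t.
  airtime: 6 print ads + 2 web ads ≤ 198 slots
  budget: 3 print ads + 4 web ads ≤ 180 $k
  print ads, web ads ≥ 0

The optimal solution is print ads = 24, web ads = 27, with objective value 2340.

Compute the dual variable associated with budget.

At the optimum: airtime uses 198 of 198 (binding); budget uses 180 of 180 (binding).
The binding rows give the dual system: 6·y_airtime + 3·y_budget = 52.5 and 2·y_airtime + 4·y_budget = 40.
→ y_airtime = 5 and y_budget = 7.5.
Shadow price of budget = 7.5.

7.5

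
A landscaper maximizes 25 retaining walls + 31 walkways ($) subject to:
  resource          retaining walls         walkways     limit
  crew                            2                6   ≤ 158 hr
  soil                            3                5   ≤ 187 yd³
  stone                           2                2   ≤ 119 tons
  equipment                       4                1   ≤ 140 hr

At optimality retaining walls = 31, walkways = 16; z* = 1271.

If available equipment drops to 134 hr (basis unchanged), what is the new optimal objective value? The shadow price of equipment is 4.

Δb = -6, so new z* = 1271 + (4)·(-6) = 1271 − 24 = 1247.

1247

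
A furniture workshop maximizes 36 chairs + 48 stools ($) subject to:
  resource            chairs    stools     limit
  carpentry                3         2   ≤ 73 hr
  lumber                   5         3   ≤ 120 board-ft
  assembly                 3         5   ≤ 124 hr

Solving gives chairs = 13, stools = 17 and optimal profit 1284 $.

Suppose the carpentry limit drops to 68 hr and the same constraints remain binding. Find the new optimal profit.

Check each constraint at x*: carpentry 73/73 (tight); lumber 116/120 (slack 4); assembly 124/124 (tight).
By complementary slackness, y = 0 for the non-binding constraint.
Dual feasibility on the basic columns requires 3·y_carpentry + 3·y_assembly = 36, 2·y_carpentry + 5·y_assembly = 48.
→ y_carpentry = 4 and y_assembly = 8.
Δz = y_carpentry·Δb = 4 × (-5) = -20, so new z* = 1284 − 20 = 1264.

1264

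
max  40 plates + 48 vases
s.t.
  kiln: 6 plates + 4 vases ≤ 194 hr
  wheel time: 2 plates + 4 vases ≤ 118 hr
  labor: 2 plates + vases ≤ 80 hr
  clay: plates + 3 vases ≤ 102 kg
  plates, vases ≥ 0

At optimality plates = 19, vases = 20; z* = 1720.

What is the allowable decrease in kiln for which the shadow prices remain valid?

76

Binding constraints: kiln, wheel time. The basis is B = [[6,4],[2,4]] with det 16.
Per unit decrease in kiln, x* moves by d = (-0.25, 0.125).
The basis stays optimal until plates reaches 0; allowable decrease = 76 hr.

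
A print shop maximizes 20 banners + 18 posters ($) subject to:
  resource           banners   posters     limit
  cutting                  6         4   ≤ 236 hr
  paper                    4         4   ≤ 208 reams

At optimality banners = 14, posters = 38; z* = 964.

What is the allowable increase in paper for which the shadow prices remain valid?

Binding constraints: cutting, paper. The basis is B = [[6,4],[4,4]] with det 8.
Per unit increase in paper, x* moves by d = (-0.5, 0.75).
The basis stays optimal until banners reaches 0; allowable increase = 28 reams.

28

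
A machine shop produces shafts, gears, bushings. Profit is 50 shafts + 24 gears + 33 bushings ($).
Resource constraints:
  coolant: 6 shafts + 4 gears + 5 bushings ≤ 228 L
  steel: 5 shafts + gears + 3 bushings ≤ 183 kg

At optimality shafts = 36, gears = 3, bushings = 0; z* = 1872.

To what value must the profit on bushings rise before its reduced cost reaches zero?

Both coolant and steel are binding at x*.
From A_Bᵀ y = c: 6·y_coolant + 5·y_steel = 50; 4·y_coolant + 1·y_steel = 24.
Solving: y_coolant = 5, y_steel = 4.
bushings enters the basis when its profit ≥ yᵀa₃ = 5·5 + 4·3 = 37.

37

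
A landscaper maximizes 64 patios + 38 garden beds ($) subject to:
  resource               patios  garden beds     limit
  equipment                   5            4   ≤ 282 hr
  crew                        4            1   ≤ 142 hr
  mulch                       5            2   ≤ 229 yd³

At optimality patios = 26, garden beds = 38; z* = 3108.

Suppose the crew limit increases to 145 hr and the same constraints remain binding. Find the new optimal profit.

3126

Binding: equipment and crew. Non-binding: mulch (23 unused).
Since mulch is not tight, its dual is 0.
From A_Bᵀ y = c: 5·y_equipment + 4·y_crew = 64; 4·y_equipment + 1·y_crew = 38.
Solving: y_equipment = 8, y_crew = 6.
Δz = y_crew·Δb = 6 × (3) = 18, so new z* = 3108 + 18 = 3126.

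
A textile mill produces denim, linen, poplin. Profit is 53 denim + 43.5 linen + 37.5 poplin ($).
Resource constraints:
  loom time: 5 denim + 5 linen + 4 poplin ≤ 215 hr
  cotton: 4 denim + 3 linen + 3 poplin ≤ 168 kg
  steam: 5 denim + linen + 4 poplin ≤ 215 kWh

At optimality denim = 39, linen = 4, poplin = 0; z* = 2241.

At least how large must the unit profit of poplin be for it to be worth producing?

40.5

Check each constraint at x*: loom time 215/215 (tight); cotton 168/168 (tight); steam 199/215 (slack 16).
Slack constraints have shadow price 0 (complementary slackness).
Dual feasibility on the basic columns requires 5·y_loom time + 4·y_cotton = 53, 5·y_loom time + 3·y_cotton = 43.5.
Solving: y_loom time = 3, y_cotton = 9.5.
poplin enters the basis when its profit ≥ yᵀa₃ = 3·4 + 9.5·3 = 40.5.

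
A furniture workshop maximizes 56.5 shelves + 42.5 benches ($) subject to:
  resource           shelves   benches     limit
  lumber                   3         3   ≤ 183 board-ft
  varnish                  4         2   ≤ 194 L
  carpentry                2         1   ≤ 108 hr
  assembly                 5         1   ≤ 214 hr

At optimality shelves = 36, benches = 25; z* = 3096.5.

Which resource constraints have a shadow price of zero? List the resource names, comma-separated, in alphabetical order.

assembly, carpentry

lumber: 183/183 (binding)
varnish: 194/194 (binding)
carpentry: 97/108 (slack 11)
assembly: 205/214 (slack 9)
By complementary slackness, a constraint with positive slack has shadow price 0 → assembly, carpentry.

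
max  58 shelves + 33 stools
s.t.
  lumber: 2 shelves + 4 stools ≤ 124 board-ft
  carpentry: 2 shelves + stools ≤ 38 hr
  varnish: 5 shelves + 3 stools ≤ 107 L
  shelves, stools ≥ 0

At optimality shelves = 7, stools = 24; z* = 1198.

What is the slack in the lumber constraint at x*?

lumber used = 2·7 + 4·24 = 110; slack = 124 − 110 = 14.

14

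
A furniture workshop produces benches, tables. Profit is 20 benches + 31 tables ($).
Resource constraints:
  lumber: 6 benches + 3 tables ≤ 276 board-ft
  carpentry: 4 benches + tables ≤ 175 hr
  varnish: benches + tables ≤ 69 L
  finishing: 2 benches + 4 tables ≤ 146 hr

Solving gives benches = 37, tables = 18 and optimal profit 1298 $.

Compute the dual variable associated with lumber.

Binding: lumber and finishing. Non-binding: carpentry (9 unused), varnish (14 unused).
Slack constraints have shadow price 0 (complementary slackness).
The binding rows give the dual system: 6·y_lumber + 2·y_finishing = 20 and 3·y_lumber + 4·y_finishing = 31.
This yields shadow prices y_lumber = 1, y_finishing = 7.
Shadow price of lumber = 1.

1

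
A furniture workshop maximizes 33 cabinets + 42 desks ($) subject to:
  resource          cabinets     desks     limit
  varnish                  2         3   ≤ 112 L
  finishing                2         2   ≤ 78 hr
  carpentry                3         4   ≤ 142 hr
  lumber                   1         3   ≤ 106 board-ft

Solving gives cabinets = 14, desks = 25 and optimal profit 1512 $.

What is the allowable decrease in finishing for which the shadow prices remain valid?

Binding constraints: finishing, carpentry. The basis is B = [[2,2],[3,4]] with det 2.
Per unit decrease in finishing, x* moves by d = (-2, 1.5).
The basis stays optimal until lumber becomes binding; allowable decrease = 6.8 hr.

6.8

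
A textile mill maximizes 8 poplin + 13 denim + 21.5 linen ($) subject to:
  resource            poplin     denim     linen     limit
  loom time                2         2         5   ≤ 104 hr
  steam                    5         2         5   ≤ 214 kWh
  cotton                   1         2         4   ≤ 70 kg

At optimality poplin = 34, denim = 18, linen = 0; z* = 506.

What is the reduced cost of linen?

Binding: loom time and cotton. Non-binding: steam (8 unused).
Since steam is not tight, its dual is 0.
The binding rows give the dual system: 2·y_loom time + 1·y_cotton = 8 and 2·y_loom time + 2·y_cotton = 13.
→ y_loom time = 1.5 and y_cotton = 5.
Reduced cost of linen: c₃ − yᵀa₃ = 21.5 − (1.5·5 + 5·4) = 21.5 − 27.5 = -6.

-6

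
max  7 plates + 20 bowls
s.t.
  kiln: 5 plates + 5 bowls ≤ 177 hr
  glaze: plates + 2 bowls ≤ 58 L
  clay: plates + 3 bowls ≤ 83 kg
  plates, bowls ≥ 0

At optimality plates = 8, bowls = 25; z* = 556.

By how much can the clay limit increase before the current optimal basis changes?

Binding constraints: glaze, clay. The basis is B = [[1,2],[1,3]] with det 1.
Per unit increase in clay, x* moves by d = (-2, 1).
The basis stays optimal until plates reaches 0; allowable increase = 4 kg.

4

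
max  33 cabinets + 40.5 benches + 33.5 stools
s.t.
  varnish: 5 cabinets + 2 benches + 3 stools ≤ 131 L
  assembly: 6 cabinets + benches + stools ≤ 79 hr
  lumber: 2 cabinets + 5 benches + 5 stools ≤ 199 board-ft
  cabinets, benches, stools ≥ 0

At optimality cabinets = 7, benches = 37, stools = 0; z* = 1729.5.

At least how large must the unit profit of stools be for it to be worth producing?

40.5

At the optimum: varnish uses 109 of 131 (slack = 22); assembly uses 79 of 79 (binding); lumber uses 199 of 199 (binding).
Slack constraints have shadow price 0 (complementary slackness).
The binding rows give the dual system: 6·y_assembly + 2·y_lumber = 33 and 1·y_assembly + 5·y_lumber = 40.5.
→ y_assembly = 3 and y_lumber = 7.5.
stools enters the basis when its profit ≥ yᵀa₃ = 3·1 + 7.5·5 = 40.5.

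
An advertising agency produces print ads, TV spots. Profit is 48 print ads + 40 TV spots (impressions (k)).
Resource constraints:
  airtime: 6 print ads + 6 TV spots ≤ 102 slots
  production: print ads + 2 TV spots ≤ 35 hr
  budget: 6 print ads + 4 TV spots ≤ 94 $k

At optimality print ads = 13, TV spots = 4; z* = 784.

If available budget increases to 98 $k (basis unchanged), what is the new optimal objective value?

800

At the optimum: airtime uses 102 of 102 (binding); production uses 21 of 35 (slack = 14); budget uses 94 of 94 (binding).
By complementary slackness, y = 0 for the non-binding constraint.
From A_Bᵀ y = c: 6·y_airtime + 6·y_budget = 48; 6·y_airtime + 4·y_budget = 40.
Solving: y_airtime = 4, y_budget = 4.
Δz = y_budget·Δb = 4 × (4) = 16, so new z* = 784 + 16 = 800.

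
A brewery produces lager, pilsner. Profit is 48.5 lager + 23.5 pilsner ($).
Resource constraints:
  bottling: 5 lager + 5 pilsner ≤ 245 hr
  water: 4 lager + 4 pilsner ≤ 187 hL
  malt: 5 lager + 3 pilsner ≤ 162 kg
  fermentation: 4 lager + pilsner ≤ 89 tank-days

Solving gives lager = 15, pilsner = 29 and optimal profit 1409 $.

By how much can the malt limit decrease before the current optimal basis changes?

50.75

Binding constraints: malt, fermentation. The basis is B = [[5,3],[4,1]] with det -7.
Per unit decrease in malt, x* moves by d = (0.1429, -0.5714).
The basis stays optimal until pilsner reaches 0; allowable decrease = 50.75 kg.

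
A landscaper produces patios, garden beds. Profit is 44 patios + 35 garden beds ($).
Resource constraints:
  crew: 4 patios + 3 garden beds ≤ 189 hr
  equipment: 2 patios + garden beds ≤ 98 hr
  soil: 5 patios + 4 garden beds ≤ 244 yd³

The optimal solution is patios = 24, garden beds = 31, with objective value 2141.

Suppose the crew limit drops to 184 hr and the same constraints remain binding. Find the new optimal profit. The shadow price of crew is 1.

2136

Δb = -5, so new z* = 2141 + (1)·(-5) = 2141 − 5 = 2136.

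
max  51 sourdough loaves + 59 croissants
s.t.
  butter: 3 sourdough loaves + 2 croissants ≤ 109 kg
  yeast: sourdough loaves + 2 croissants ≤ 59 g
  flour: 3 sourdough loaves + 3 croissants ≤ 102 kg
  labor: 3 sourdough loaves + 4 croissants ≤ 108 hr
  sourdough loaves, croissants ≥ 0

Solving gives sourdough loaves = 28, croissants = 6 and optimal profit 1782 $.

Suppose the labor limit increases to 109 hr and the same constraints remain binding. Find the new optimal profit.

1790

Binding: flour and labor. Non-binding: butter (13 unused), yeast (19 unused).
Since butter, yeast are not tight, their duals are 0.
The binding rows give the dual system: 3·y_flour + 3·y_labor = 51 and 3·y_flour + 4·y_labor = 59.
Solving: y_flour = 9, y_labor = 8.
Δz = y_labor·Δb = 8 × (1) = 8, so new z* = 1782 + 8 = 1790.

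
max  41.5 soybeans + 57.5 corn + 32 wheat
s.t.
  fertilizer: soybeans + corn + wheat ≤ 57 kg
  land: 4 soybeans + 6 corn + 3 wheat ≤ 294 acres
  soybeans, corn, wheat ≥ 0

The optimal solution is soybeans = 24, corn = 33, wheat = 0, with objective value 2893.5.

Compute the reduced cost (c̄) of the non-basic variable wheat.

-1.5

Check each constraint at x*: fertilizer 57/57 (tight); land 294/294 (tight).
Dual feasibility on the basic columns requires 1·y_fertilizer + 4·y_land = 41.5, 1·y_fertilizer + 6·y_land = 57.5.
Solving: y_fertilizer = 9.5, y_land = 8.
Reduced cost of wheat: c₃ − yᵀa₃ = 32 − (9.5·1 + 8·3) = 32 − 33.5 = -1.5.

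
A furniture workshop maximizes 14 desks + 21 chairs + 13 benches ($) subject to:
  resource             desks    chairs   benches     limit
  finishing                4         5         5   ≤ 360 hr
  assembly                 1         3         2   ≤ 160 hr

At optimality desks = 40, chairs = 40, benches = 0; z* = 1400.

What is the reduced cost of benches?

-6

Both finishing and assembly are binding at x*.
Dual feasibility on the basic columns requires 4·y_finishing + 1·y_assembly = 14, 5·y_finishing + 3·y_assembly = 21.
This yields shadow prices y_finishing = 3, y_assembly = 2.
Reduced cost of benches: c₃ − yᵀa₃ = 13 − (3·5 + 2·2) = 13 − 19 = -6.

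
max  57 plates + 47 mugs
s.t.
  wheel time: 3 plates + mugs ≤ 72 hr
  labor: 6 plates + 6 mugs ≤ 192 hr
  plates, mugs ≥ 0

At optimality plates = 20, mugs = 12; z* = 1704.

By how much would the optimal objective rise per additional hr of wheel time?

At the optimum: wheel time uses 72 of 72 (binding); labor uses 192 of 192 (binding).
From A_Bᵀ y = c: 3·y_wheel time + 6·y_labor = 57; 1·y_wheel time + 6·y_labor = 47.
This yields shadow prices y_wheel time = 5, y_labor = 7.
Shadow price of wheel time = 5.

5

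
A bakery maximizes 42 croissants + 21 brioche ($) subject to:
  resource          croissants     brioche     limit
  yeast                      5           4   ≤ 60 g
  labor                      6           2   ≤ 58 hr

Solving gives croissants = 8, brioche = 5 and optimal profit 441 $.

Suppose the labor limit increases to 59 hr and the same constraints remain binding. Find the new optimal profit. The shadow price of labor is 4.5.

445.5

Δb = 1, so new z* = 441 + (4.5)·(1) = 441 + 4.5 = 445.5.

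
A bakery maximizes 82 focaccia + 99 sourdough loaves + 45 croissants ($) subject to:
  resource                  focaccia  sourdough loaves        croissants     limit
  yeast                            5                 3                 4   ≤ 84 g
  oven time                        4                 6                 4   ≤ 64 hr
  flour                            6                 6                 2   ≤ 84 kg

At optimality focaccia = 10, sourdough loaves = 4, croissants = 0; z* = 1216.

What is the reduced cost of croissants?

Binding: oven time and flour. Non-binding: yeast (22 unused).
Since yeast is not tight, its dual is 0.
Dual feasibility on the basic columns requires 4·y_oven time + 6·y_flour = 82, 6·y_oven time + 6·y_flour = 99.
Solving: y_oven time = 8.5, y_flour = 8.
Reduced cost of croissants: c₃ − yᵀa₃ = 45 − (8.5·4 + 8·2) = 45 − 50 = -5.

-5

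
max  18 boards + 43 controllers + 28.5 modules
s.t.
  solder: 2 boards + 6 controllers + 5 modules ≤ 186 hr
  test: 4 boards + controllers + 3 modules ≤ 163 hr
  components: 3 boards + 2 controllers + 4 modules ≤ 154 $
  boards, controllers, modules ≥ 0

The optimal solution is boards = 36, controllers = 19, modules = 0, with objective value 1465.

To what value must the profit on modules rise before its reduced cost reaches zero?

At the optimum: solder uses 186 of 186 (binding); test uses 163 of 163 (binding); components uses 146 of 154 (slack = 8).
Slack constraints have shadow price 0 (complementary slackness).
Dual feasibility on the basic columns requires 2·y_solder + 4·y_test = 18, 6·y_solder + 1·y_test = 43.
Solving: y_solder = 7, y_test = 1.
modules enters the basis when its profit ≥ yᵀa₃ = 7·5 + 1·3 = 38.

38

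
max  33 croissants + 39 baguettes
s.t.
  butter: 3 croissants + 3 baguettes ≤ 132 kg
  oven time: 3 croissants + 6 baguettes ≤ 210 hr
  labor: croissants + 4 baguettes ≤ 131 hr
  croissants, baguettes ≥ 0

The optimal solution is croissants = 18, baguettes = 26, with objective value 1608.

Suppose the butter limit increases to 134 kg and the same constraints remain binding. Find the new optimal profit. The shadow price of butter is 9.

Δb = 2, so new z* = 1608 + (9)·(2) = 1608 + 18 = 1626.

1626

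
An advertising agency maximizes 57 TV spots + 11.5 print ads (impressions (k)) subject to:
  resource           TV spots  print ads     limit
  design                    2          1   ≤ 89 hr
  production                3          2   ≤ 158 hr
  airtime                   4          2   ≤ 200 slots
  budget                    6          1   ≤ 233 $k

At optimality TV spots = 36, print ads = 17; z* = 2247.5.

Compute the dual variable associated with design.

3

At the optimum: design uses 89 of 89 (binding); production uses 142 of 158 (slack = 16); airtime uses 178 of 200 (slack = 22); budget uses 233 of 233 (binding).
By complementary slackness, y = 0 for the non-binding constraints.
Dual feasibility on the basic columns requires 2·y_design + 6·y_budget = 57, 1·y_design + 1·y_budget = 11.5.
→ y_design = 3 and y_budget = 8.5.
Shadow price of design = 3.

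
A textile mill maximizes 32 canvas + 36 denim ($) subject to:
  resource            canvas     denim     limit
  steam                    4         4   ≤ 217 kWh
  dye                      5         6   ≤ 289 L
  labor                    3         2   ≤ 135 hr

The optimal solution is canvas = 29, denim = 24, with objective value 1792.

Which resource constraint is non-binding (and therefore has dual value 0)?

steam: 212/217 (slack 5)
dye: 289/289 (binding)
labor: 135/135 (binding)
By complementary slackness, a constraint with positive slack has shadow price 0 → steam.

steam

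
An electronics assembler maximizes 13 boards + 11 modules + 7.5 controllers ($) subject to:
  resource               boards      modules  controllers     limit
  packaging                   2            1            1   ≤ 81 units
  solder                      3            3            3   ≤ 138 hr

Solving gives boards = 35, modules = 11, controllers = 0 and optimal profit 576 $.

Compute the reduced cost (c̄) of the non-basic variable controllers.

Check each constraint at x*: packaging 81/81 (tight); solder 138/138 (tight).
The binding rows give the dual system: 2·y_packaging + 3·y_solder = 13 and 1·y_packaging + 3·y_solder = 11.
→ y_packaging = 2 and y_solder = 3.
Reduced cost of controllers: c₃ − yᵀa₃ = 7.5 − (2·1 + 3·3) = 7.5 − 11 = -3.5.

-3.5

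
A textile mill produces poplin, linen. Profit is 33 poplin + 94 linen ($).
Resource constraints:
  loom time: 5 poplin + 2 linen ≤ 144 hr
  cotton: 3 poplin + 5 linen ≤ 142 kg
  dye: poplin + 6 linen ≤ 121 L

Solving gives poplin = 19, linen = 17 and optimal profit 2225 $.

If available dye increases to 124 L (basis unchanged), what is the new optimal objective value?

Binding: cotton and dye. Non-binding: loom time (15 unused).
Since loom time is not tight, its dual is 0.
The binding rows give the dual system: 3·y_cotton + 1·y_dye = 33 and 5·y_cotton + 6·y_dye = 94.
Solving: y_cotton = 8, y_dye = 9.
Δz = y_dye·Δb = 9 × (3) = 27, so new z* = 2225 + 27 = 2252.

2252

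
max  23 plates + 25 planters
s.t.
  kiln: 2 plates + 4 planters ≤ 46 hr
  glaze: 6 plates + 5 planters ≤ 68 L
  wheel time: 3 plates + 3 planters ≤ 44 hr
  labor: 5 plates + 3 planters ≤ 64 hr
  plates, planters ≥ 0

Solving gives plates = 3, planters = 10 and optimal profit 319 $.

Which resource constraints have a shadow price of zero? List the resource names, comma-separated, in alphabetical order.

labor, wheel time

kiln: 46/46 (binding)
glaze: 68/68 (binding)
wheel time: 39/44 (slack 5)
labor: 45/64 (slack 19)
By complementary slackness, a constraint with positive slack has shadow price 0 → labor, wheel time.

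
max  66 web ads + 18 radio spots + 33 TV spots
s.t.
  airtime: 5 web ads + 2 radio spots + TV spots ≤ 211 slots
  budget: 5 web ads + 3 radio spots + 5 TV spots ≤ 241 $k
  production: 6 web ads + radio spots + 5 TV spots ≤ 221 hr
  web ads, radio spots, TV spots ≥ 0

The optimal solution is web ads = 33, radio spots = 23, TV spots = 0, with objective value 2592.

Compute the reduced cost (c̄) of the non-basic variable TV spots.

-3

Binding: airtime and production. Non-binding: budget (7 unused).
Since budget is not tight, its dual is 0.
The binding rows give the dual system: 5·y_airtime + 6·y_production = 66 and 2·y_airtime + 1·y_production = 18.
This yields shadow prices y_airtime = 6, y_production = 6.
Reduced cost of TV spots: c₃ − yᵀa₃ = 33 − (6·1 + 6·5) = 33 − 36 = -3.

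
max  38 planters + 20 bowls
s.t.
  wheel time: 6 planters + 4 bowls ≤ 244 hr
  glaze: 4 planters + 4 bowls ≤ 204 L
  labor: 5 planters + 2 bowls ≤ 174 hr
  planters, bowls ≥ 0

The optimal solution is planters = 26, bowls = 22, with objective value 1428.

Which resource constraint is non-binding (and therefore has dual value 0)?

wheel time: 244/244 (binding)
glaze: 192/204 (slack 12)
labor: 174/174 (binding)
By complementary slackness, a constraint with positive slack has shadow price 0 → glaze.

glaze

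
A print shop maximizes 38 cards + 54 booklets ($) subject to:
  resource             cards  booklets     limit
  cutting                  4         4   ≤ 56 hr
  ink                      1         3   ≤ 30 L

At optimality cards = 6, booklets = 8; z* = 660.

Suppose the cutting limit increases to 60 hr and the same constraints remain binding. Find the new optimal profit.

At the optimum: cutting uses 56 of 56 (binding); ink uses 30 of 30 (binding).
From A_Bᵀ y = c: 4·y_cutting + 1·y_ink = 38; 4·y_cutting + 3·y_ink = 54.
Solving: y_cutting = 7.5, y_ink = 8.
Δz = y_cutting·Δb = 7.5 × (4) = 30, so new z* = 660 + 30 = 690.

690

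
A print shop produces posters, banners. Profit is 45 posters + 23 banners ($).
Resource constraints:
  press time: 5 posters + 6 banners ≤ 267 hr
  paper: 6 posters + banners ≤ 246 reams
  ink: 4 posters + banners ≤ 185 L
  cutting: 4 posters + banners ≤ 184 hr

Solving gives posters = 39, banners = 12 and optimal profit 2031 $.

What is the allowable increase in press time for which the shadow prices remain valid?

248

Binding constraints: press time, paper. The basis is B = [[5,6],[6,1]] with det -31.
Per unit increase in press time, x* moves by d = (-0.0323, 0.1935).
The basis stays optimal until cutting becomes binding; allowable increase = 248 hr.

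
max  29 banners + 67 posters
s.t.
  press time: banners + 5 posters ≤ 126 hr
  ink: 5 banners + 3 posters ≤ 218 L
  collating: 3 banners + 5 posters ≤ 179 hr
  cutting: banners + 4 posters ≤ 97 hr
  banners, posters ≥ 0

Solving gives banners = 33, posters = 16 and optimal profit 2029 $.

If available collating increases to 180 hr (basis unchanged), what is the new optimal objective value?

2036

Check each constraint at x*: press time 113/126 (slack 13); ink 213/218 (slack 5); collating 179/179 (tight); cutting 97/97 (tight).
By complementary slackness, y = 0 for the non-binding constraints.
The binding rows give the dual system: 3·y_collating + 1·y_cutting = 29 and 5·y_collating + 4·y_cutting = 67.
→ y_collating = 7 and y_cutting = 8.
Δz = y_collating·Δb = 7 × (1) = 7, so new z* = 2029 + 7 = 2036.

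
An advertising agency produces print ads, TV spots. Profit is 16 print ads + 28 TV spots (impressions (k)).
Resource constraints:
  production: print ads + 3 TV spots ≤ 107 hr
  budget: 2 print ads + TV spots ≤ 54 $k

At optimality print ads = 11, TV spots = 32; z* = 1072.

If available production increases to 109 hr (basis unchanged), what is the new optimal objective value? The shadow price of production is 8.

1088

Δb = 2, so new z* = 1072 + (8)·(2) = 1072 + 16 = 1088.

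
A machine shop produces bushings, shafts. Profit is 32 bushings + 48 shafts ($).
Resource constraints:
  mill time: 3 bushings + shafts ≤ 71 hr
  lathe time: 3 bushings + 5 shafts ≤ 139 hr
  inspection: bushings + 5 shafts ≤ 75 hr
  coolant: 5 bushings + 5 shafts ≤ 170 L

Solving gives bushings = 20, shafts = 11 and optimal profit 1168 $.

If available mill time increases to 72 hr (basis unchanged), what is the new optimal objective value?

Check each constraint at x*: mill time 71/71 (tight); lathe time 115/139 (slack 24); inspection 75/75 (tight); coolant 155/170 (slack 15).
Since lathe time, coolant are not tight, their duals are 0.
Dual feasibility on the basic columns requires 3·y_mill time + 1·y_inspection = 32, 1·y_mill time + 5·y_inspection = 48.
Solving: y_mill time = 8, y_inspection = 8.
Δz = y_mill time·Δb = 8 × (1) = 8, so new z* = 1168 + 8 = 1176.

1176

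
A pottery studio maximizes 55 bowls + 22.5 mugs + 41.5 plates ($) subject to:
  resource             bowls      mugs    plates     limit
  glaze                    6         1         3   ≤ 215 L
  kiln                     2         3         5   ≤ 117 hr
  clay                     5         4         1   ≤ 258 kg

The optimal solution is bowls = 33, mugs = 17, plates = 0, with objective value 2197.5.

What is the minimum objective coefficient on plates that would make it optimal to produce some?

47.5

Check each constraint at x*: glaze 215/215 (tight); kiln 117/117 (tight); clay 233/258 (slack 25).
Since clay is not tight, its dual is 0.
The binding rows give the dual system: 6·y_glaze + 2·y_kiln = 55 and 1·y_glaze + 3·y_kiln = 22.5.
This yields shadow prices y_glaze = 7.5, y_kiln = 5.
plates enters the basis when its profit ≥ yᵀa₃ = 7.5·3 + 5·5 = 47.5.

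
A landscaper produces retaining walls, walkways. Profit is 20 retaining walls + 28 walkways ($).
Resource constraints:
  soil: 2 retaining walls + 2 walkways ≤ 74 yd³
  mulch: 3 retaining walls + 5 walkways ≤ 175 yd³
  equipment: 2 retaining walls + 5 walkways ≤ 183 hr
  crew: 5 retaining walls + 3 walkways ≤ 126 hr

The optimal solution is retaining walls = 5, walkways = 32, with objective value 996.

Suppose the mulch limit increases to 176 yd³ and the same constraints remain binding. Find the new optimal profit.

At the optimum: soil uses 74 of 74 (binding); mulch uses 175 of 175 (binding); equipment uses 170 of 183 (slack = 13); crew uses 121 of 126 (slack = 5).
By complementary slackness, y = 0 for the non-binding constraints.
Dual feasibility on the basic columns requires 2·y_soil + 3·y_mulch = 20, 2·y_soil + 5·y_mulch = 28.
→ y_soil = 4 and y_mulch = 4.
Δz = y_mulch·Δb = 4 × (1) = 4, so new z* = 996 + 4 = 1000.

1000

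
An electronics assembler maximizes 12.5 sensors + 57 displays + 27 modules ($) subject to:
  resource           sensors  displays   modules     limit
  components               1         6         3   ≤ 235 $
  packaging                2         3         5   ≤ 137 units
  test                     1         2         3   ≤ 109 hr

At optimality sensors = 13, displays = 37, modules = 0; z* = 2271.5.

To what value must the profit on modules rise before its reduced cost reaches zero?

At the optimum: components uses 235 of 235 (binding); packaging uses 137 of 137 (binding); test uses 87 of 109 (slack = 22).
Slack constraints have shadow price 0 (complementary slackness).
Dual feasibility on the basic columns requires 1·y_components + 2·y_packaging = 12.5, 6·y_components + 3·y_packaging = 57.
→ y_components = 8.5 and y_packaging = 2.
modules enters the basis when its profit ≥ yᵀa₃ = 8.5·3 + 2·5 = 35.5.

35.5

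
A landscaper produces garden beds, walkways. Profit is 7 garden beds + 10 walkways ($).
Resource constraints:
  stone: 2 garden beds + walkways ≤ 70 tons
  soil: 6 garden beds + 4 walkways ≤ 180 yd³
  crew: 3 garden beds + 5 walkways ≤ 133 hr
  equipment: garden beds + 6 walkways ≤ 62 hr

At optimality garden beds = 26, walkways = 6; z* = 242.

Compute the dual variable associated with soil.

Check each constraint at x*: stone 58/70 (slack 12); soil 180/180 (tight); crew 108/133 (slack 25); equipment 62/62 (tight).
By complementary slackness, y = 0 for the non-binding constraints.
Dual feasibility on the basic columns requires 6·y_soil + 1·y_equipment = 7, 4·y_soil + 6·y_equipment = 10.
Solving: y_soil = 1, y_equipment = 1.
Shadow price of soil = 1.

1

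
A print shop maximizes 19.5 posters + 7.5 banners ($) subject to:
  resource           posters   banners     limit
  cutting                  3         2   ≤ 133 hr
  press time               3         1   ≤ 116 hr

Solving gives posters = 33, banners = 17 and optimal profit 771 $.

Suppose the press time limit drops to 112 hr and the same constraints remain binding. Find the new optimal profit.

Both cutting and press time are binding at x*.
The binding rows give the dual system: 3·y_cutting + 3·y_press time = 19.5 and 2·y_cutting + 1·y_press time = 7.5.
Solving: y_cutting = 1, y_press time = 5.5.
Δz = y_press time·Δb = 5.5 × (-4) = -22, so new z* = 771 − 22 = 749.

749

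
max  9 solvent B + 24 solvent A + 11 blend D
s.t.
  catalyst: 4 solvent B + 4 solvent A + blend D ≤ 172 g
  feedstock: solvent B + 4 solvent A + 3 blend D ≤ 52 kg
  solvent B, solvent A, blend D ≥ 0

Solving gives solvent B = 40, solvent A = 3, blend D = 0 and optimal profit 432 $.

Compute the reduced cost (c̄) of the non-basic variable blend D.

-5

Check each constraint at x*: catalyst 172/172 (tight); feedstock 52/52 (tight).
From A_Bᵀ y = c: 4·y_catalyst + 1·y_feedstock = 9; 4·y_catalyst + 4·y_feedstock = 24.
Solving: y_catalyst = 1, y_feedstock = 5.
Reduced cost of blend D: c₃ − yᵀa₃ = 11 − (1·1 + 5·3) = 11 − 16 = -5.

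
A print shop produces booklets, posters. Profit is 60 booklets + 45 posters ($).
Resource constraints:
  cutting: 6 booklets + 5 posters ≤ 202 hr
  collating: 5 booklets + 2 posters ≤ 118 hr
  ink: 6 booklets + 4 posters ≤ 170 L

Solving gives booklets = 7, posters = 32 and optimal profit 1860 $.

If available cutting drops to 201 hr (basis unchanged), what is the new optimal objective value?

At the optimum: cutting uses 202 of 202 (binding); collating uses 99 of 118 (slack = 19); ink uses 170 of 170 (binding).
Slack constraints have shadow price 0 (complementary slackness).
Dual feasibility on the basic columns requires 6·y_cutting + 6·y_ink = 60, 5·y_cutting + 4·y_ink = 45.
This yields shadow prices y_cutting = 5, y_ink = 5.
Δz = y_cutting·Δb = 5 × (-1) = -5, so new z* = 1860 − 5 = 1855.

1855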